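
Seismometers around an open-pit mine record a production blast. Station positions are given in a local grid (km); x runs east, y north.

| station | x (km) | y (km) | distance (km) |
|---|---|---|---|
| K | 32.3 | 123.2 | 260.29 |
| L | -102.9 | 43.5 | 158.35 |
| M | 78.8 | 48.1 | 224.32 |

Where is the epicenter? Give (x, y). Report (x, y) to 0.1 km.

Circle about each station: (x − 32.3)² + (y − 123.2)² = 260.29²; (x + 102.9)² + (y − 43.5)² = 158.35²; (x − 78.8)² + (y − 48.1)² = 224.32².
Subtracting the K equation from the L and M equations removes the quadratic terms:
-270.4 x − 159.4 y = 38935.29
93.0 x − 150.2 y = 9732.94
Solving the 2×2 system: x ≈ -77.5, y ≈ -112.8 km.
Check against K (with the unrounded x, y): √((x − 32.3)²+(y − 123.2)²) = 260.28 ≈ 260.29 km. ✓

x ≈ -77.5 km, y ≈ -112.8 km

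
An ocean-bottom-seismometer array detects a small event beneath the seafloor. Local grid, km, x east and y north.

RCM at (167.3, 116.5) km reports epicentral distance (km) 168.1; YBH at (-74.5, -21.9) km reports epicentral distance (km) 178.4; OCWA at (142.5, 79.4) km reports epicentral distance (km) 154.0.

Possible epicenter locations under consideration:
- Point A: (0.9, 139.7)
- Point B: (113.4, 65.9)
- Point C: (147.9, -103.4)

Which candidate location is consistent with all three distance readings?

For each candidate, compare |candidate − station| to the reported distance:
Point A: residuals RCM 0.1, YBH 0.1, OCWA 0.1 → max 0.1 km
Point B: residuals RCM 94.2, YBH 29.0, OCWA 121.9 → max 121.9 km
Point C: residuals RCM 52.7, YBH 58.5, OCWA 28.9 → max 58.5 km
Only Point A has all residuals ≈ 0.

Point A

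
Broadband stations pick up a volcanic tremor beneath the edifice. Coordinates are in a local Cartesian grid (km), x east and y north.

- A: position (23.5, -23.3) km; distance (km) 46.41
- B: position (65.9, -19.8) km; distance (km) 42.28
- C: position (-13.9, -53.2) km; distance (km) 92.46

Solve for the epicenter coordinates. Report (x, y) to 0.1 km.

Circle about each station: (x − 23.5)² + (y + 23.3)² = 46.41²; (x − 65.9)² + (y + 19.8)² = 42.28²; (x + 13.9)² + (y + 53.2)² = 92.46².
Subtracting pairs of circle equations eliminates x²+y² and gives linear equations (the radical axes):
84.8 x + 7.0 y = 4006.00
-74.8 x − 59.8 y = -4466.65
Solving the 2×2 system: x ≈ 45.8, y ≈ 17.4 km.
Check against A (with the unrounded x, y): √((x − 23.5)²+(y + 23.3)²) = 46.41 ≈ 46.41 km. ✓

x ≈ 45.8 km, y ≈ 17.4 km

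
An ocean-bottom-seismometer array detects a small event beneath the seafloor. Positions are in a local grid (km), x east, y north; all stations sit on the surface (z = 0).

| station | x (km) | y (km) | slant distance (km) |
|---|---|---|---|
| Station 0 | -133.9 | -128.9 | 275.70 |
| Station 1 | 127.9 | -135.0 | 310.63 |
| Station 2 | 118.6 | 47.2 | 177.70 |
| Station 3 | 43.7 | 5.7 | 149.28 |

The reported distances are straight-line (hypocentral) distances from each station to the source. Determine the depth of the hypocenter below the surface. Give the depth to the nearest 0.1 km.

Each station gives a sphere (x−x_i)² + (y−y_i)² + z² = d_i² (stations at z=0).
Subtracting the Station 0 sphere from Station 1 and Station 2: z² cancels, leaving linear equations in x and y:
523.6 x − 12.2 y = -20441.52
505.0 x + 352.2 y = 26182.58
Solving: x ≈ -36.102, y ≈ 126.105 km (keep extra digits for the depth step; rounded: -36.1, 126.1).
Then from the Station 0 sphere: z² = 275.70² − (x + 133.9)² − (y + 128.9)² with x = -36.102, y = 126.105, so z ≈ 37.663 ≈ 37.7 km.
Check against Station 3 (with the unrounded solution): distance 149.28 ≈ 149.28 km. ✓

z ≈ 37.7 km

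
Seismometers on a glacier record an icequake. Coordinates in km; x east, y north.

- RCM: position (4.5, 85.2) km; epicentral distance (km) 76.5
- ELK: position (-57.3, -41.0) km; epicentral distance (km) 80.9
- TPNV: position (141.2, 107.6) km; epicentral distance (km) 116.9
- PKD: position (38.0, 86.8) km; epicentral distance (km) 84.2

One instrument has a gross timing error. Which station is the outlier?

TPNV

Solve using three stations at a time. Using RCM, ELK, PKD (subtract circle equations pairwise → linear system) gives (x, y) ≈ (6.5, 8.7).
Distances from that point to each station vs reported:
  RCM: calculated 76.5 vs reported 76.5 → residual 0.0 km
  ELK: calculated 80.9 vs reported 80.9 → residual 0.0 km
  TPNV: calculated 167.1 vs reported 116.9 → residual 50.2 km
  PKD: calculated 84.2 vs reported 84.2 → residual 0.0 km
RCM, ELK, PKD are mutually consistent (residuals ≈ 0); TPNV is off by 50.2 km.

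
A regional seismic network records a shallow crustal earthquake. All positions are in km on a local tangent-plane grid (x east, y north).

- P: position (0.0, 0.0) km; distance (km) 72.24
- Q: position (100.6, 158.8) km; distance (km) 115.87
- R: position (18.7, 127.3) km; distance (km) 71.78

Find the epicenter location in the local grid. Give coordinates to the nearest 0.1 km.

41.4 km east, 59.2 km north

Circle about each station: x² + y² = 72.24²; (x − 100.6)² + (y − 158.8)² = 115.87²; (x − 18.7)² + (y − 127.3)² = 71.78².
Subtracting pairs of circle equations eliminates x²+y² and gives linear equations (the radical axes):
201.2 x + 317.6 y = 27130.56
37.4 x + 254.6 y = 16621.23
Solving the 2×2 system: x ≈ 41.4, y ≈ 59.2 km.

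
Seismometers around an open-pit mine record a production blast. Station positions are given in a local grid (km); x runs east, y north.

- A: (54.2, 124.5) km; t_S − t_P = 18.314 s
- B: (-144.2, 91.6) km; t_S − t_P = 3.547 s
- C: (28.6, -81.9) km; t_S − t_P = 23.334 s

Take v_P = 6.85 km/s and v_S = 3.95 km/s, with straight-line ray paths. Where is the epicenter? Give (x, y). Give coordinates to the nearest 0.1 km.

x ≈ -111.9 km, y ≈ 84.4 km

Distance from S−P lag: d = Δt · v_P v_S / (v_P − v_S) = Δt · (6.85·3.95)/(6.85−3.95) ≈ 9.3302·Δt.
So d_A = 170.87, d_B = 33.09, d_C = 217.71 km.
Circle about each station: (x − 54.2)² + (y − 124.5)² = 170.87²; (x + 144.2)² + (y − 91.6)² = 33.09²; (x − 28.6)² + (y + 81.9)² = 217.71².
Subtracting the A equation from the B and C equations removes the quadratic terms:
-396.8 x − 65.8 y = 38847.92
-51.2 x − 412.8 y = -29113.41
Solving the 2×2 system: x ≈ -111.9, y ≈ 84.4 km.
Check against A (with the unrounded x, y): √((x − 54.2)²+(y − 124.5)²) = 170.87 ≈ 170.87 km. ✓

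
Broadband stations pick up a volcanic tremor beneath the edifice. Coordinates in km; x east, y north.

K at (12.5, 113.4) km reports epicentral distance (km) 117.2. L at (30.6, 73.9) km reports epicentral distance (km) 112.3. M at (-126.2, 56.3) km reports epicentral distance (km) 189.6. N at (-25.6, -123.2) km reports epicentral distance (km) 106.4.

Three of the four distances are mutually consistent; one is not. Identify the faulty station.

K

Solve using three stations at a time. Using L, M, N (subtract circle equations pairwise → linear system) gives (x, y) ≈ (38.2, -38.1).
Distances from that point to each station vs reported:
  K: calculated 153.7 vs reported 117.2 → residual 36.5 km
  L: calculated 112.3 vs reported 112.3 → residual 0.0 km
  M: calculated 189.6 vs reported 189.6 → residual 0.0 km
  N: calculated 106.4 vs reported 106.4 → residual 0.0 km
L, M, N are mutually consistent (residuals ≈ 0); K is off by 36.5 km.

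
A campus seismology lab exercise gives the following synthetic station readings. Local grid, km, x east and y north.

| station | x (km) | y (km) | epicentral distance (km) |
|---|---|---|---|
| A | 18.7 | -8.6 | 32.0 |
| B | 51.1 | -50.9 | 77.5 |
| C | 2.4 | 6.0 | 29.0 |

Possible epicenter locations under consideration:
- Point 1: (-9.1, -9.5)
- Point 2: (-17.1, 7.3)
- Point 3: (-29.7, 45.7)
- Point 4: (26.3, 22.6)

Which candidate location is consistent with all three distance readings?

Point 4

For each candidate, compare |candidate − station| to the reported distance:
Point 1: residuals A 4.2, B 4.4, C 9.7 → max 9.7 km
Point 2: residuals A 7.2, B 12.2, C 9.5 → max 12.2 km
Point 3: residuals A 40.7, B 48.4, C 22.1 → max 48.4 km
Point 4: residuals A 0.1, B 0.1, C 0.1 → max 0.1 km
Only Point 4 has all residuals ≈ 0.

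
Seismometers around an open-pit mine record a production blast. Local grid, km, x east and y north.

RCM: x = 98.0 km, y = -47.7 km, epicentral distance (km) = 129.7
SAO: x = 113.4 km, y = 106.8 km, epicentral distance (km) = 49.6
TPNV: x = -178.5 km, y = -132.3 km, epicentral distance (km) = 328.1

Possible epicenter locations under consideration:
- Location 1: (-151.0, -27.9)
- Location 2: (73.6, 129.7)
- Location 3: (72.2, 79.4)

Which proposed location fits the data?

For each candidate, compare |candidate − station| to the reported distance:
Location 1: residuals RCM 120.1, SAO 247.1, TPNV 220.1 → max 247.1 km
Location 2: residuals RCM 49.4, SAO 3.7, TPNV 35.5 → max 49.4 km
Location 3: residuals RCM 0.0, SAO 0.1, TPNV 0.0 → max 0.1 km
Only Location 3 has all residuals ≈ 0.

Location 3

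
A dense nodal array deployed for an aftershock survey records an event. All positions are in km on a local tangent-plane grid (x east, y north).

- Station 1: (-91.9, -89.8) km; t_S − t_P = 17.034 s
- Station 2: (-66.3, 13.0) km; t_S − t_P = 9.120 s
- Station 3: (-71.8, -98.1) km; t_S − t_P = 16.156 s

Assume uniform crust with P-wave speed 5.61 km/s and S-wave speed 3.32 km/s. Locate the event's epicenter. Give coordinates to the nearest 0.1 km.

7.6 km east, 6.6 km north

Distance from S−P lag: d = Δt · v_P v_S / (v_P − v_S) = Δt · (5.61·3.32)/(5.61−3.32) ≈ 8.1333·Δt.
So d_Station 1 = 138.54, d_Station 2 = 74.18, d_Station 3 = 131.40 km.
Circle about each station: (x + 91.9)² + (y + 89.8)² = 138.54²; (x + 66.3)² + (y − 13.0)² = 74.18²; (x + 71.8)² + (y + 98.1)² = 131.40².
Subtracting the Station 1 equation from the Station 2 and Station 3 equations removes the quadratic terms:
51.2 x + 205.6 y = 1745.70
40.2 x − 16.6 y = 196.57
Solving the 2×2 system: x ≈ 7.6, y ≈ 6.6 km.
Check against Station 1 (with the unrounded x, y): √((x + 91.9)²+(y + 89.8)²) = 138.55 ≈ 138.54 km. ✓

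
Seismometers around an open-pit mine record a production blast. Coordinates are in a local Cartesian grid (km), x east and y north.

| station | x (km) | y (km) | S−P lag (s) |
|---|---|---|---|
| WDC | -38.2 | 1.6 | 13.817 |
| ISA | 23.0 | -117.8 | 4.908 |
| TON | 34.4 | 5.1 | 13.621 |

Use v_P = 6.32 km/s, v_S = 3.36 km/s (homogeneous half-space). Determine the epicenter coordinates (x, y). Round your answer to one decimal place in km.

4.4 km east, -87.9 km north

Distance from S−P lag: d = Δt · v_P v_S / (v_P − v_S) = Δt · (6.32·3.36)/(6.32−3.36) ≈ 7.1741·Δt.
So d_WDC = 99.12, d_ISA = 35.21, d_TON = 97.72 km.
Circle about each station: (x + 38.2)² + (y − 1.6)² = 99.12²; (x − 23.0)² + (y + 117.8)² = 35.21²; (x − 34.4)² + (y − 5.1)² = 97.72².
Subtracting pairs of circle equations eliminates x²+y² and gives linear equations (the radical axes):
122.4 x − 238.8 y = 21529.07
145.2 x + 7.0 y = 23.15
Solving the 2×2 system: x ≈ 4.4, y ≈ -87.9 km.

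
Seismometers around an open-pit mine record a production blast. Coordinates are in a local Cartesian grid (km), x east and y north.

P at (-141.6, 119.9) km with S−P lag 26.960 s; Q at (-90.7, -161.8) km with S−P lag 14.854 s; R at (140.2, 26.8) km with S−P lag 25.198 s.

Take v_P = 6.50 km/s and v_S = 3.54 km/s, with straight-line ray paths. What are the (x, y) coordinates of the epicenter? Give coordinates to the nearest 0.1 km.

-35.1 km east, -60.6 km north

Distance from S−P lag: d = Δt · v_P v_S / (v_P − v_S) = Δt · (6.50·3.54)/(6.50−3.54) ≈ 7.7736·Δt.
So d_P = 209.58, d_Q = 115.47, d_R = 195.88 km.
Circle about each station: (x + 141.6)² + (y − 119.9)² = 209.58²; (x + 90.7)² + (y + 161.8)² = 115.47²; (x − 140.2)² + (y − 26.8)² = 195.88².
Subtracting the P equation from the Q and R equations removes the quadratic terms:
101.8 x − 563.4 y = 30569.62
563.6 x − 186.2 y = -8497.49
Solving the 2×2 system: x ≈ -35.1, y ≈ -60.6 km.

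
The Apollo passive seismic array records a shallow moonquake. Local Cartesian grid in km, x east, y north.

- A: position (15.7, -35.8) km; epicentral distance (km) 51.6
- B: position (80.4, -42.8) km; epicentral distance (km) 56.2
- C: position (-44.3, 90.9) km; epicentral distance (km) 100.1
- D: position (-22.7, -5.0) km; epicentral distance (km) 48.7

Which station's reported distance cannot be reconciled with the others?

B

Solve using three stations at a time. Using A, C, D (subtract circle equations pairwise → linear system) gives (x, y) ≈ (21.5, 15.5).
Distances from that point to each station vs reported:
  A: calculated 51.6 vs reported 51.6 → residual 0.0 km
  B: calculated 82.9 vs reported 56.2 → residual 26.7 km
  C: calculated 100.1 vs reported 100.1 → residual 0.0 km
  D: calculated 48.7 vs reported 48.7 → residual 0.0 km
A, C, D are mutually consistent (residuals ≈ 0); B is off by 26.7 km.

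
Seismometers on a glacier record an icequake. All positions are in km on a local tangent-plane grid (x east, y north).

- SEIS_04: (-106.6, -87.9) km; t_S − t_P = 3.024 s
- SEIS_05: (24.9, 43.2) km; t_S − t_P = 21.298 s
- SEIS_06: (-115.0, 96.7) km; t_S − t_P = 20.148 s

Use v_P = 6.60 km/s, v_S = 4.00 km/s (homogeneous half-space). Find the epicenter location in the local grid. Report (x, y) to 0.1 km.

Distance from S−P lag: d = Δt · v_P v_S / (v_P − v_S) = Δt · (6.60·4.00)/(6.60−4.00) ≈ 10.1538·Δt.
So d_SEIS_04 = 30.71, d_SEIS_05 = 216.26, d_SEIS_06 = 204.58 km.
Circle about each station: (x + 106.6)² + (y + 87.9)² = 30.71²; (x − 24.9)² + (y − 43.2)² = 216.26²; (x + 115.0)² + (y − 96.7)² = 204.58².
Subtracting pairs of circle equations eliminates x²+y² and gives linear equations (the radical axes):
263.0 x + 262.2 y = -62429.00
-16.8 x + 369.2 y = -37423.95
Solving the 2×2 system: x ≈ -130.4, y ≈ -107.3 km.

x ≈ -130.4 km, y ≈ -107.3 km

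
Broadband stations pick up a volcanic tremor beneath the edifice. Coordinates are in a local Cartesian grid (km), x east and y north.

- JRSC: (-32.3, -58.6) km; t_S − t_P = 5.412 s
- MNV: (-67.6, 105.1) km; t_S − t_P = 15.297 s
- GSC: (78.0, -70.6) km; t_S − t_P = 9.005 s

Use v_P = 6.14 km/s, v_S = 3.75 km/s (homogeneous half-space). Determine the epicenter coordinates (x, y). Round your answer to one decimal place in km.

Distance from S−P lag: d = Δt · v_P v_S / (v_P − v_S) = Δt · (6.14·3.75)/(6.14−3.75) ≈ 9.6339·Δt.
So d_JRSC = 52.14, d_MNV = 147.37, d_GSC = 86.75 km.
Circle about each station: (x + 32.3)² + (y + 58.6)² = 52.14²; (x + 67.6)² + (y − 105.1)² = 147.37²; (x − 78.0)² + (y + 70.6)² = 86.75².
Subtracting pairs of circle equations eliminates x²+y² and gives linear equations (the radical axes):
-70.6 x + 327.4 y = -7860.82
220.6 x − 24.0 y = 1784.13
Solving the 2×2 system: x ≈ 5.6, y ≈ -22.8 km.
Check against JRSC (with the unrounded x, y): √((x + 32.3)²+(y + 58.6)²) = 52.14 ≈ 52.14 km. ✓

(5.6, -22.8)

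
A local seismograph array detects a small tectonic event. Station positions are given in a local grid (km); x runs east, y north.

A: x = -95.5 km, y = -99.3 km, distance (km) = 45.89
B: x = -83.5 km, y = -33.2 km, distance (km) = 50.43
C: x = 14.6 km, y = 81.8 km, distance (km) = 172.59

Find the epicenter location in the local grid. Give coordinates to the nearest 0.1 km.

x ≈ -56.2 km, y ≈ -75.6 km

Circle about each station: (x + 95.5)² + (y + 99.3)² = 45.89²; (x + 83.5)² + (y + 33.2)² = 50.43²; (x − 14.6)² + (y − 81.8)² = 172.59².
Subtracting pairs of circle equations eliminates x²+y² and gives linear equations (the radical axes):
24.0 x + 132.2 y = -11343.54
220.2 x + 362.2 y = -39757.76
Solving the 2×2 system: x ≈ -56.2, y ≈ -75.6 km.
Check against A (with the unrounded x, y): √((x + 95.5)²+(y + 99.3)²) = 45.90 ≈ 45.89 km. ✓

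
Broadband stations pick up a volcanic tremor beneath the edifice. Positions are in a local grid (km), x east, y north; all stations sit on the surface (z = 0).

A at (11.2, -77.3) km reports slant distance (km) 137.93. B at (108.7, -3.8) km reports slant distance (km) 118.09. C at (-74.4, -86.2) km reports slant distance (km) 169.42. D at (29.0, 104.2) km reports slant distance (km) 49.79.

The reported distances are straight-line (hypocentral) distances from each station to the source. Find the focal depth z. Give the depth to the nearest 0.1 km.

13.1 km

Each station gives a sphere (x−x_i)² + (y−y_i)² + z² = d_i² (stations at z=0).
Subtracting the A sphere from B and C: z² cancels, leaving linear equations in x and y:
195.0 x + 147.0 y = 10808.84
-171.2 x − 17.8 y = -2813.38
Solving: x ≈ 10.194, y ≈ 60.006 km (keep extra digits for the depth step; rounded: 10.2, 60.0).
Then from the A sphere: z² = 137.93² − (x − 11.2)² − (y + 77.3)² with x = 10.194, y = 60.006, so z ≈ 13.067 ≈ 13.1 km.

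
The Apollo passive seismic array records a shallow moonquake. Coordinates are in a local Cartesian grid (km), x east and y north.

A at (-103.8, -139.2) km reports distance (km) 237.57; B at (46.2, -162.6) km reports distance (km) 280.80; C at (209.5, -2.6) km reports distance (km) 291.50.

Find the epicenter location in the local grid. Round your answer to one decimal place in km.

x ≈ -65.1 km, y ≈ 95.2 km

Circle about each station: (x + 103.8)² + (y + 139.2)² = 237.57²; (x − 46.2)² + (y + 162.6)² = 280.80²; (x − 209.5)² + (y + 2.6)² = 291.50².
Subtracting the A equation from the B and C equations removes the quadratic terms:
300.0 x − 46.8 y = -23987.02
626.6 x + 273.2 y = -14786.82
Solving the 2×2 system: x ≈ -65.1, y ≈ 95.2 km.
Check against A (with the unrounded x, y): √((x + 103.8)²+(y + 139.2)²) = 237.57 ≈ 237.57 km. ✓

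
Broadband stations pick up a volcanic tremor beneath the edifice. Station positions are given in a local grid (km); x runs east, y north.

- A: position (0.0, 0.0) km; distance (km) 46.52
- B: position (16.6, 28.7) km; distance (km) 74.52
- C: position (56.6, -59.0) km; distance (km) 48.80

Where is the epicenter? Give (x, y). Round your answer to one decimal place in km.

9.7 km east, -45.5 km north

Circle about each station: x² + y² = 46.52²; (x − 16.6)² + (y − 28.7)² = 74.52²; (x − 56.6)² + (y + 59.0)² = 48.80².
Subtracting pairs of circle equations eliminates x²+y² and gives linear equations (the radical axes):
33.2 x + 57.4 y = -2289.87
113.2 x − 118.0 y = 6467.23
Solving the 2×2 system: x ≈ 9.7, y ≈ -45.5 km.
Check against A (with the unrounded x, y): √(x²+y²) = 46.53 ≈ 46.52 km. ✓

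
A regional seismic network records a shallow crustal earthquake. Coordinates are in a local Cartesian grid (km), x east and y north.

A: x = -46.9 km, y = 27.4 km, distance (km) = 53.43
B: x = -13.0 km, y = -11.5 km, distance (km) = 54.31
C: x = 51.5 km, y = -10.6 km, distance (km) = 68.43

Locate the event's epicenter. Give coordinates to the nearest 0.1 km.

x ≈ 5.1 km, y ≈ 39.7 km

Circle about each station: (x + 46.9)² + (y − 27.4)² = 53.43²; (x + 13.0)² + (y + 11.5)² = 54.31²; (x − 51.5)² + (y + 10.6)² = 68.43².
Subtracting the A equation from the B and C equations removes the quadratic terms:
67.8 x − 77.8 y = -2743.93
196.8 x − 76.0 y = -2013.66
Solving the 2×2 system: x ≈ 5.1, y ≈ 39.7 km.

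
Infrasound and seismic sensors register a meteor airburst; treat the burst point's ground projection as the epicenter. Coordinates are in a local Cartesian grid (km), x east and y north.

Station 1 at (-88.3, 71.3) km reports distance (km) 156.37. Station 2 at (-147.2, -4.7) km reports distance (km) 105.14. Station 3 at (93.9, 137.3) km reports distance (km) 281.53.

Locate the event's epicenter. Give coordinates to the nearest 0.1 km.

Circle about each station: (x + 88.3)² + (y − 71.3)² = 156.37²; (x + 147.2)² + (y + 4.7)² = 105.14²; (x − 93.9)² + (y − 137.3)² = 281.53².
Subtracting the Station 1 equation from the Station 2 and Station 3 equations removes the quadratic terms:
-117.8 x − 152.0 y = 22206.51
364.4 x + 132.0 y = -40019.64
Solving the 2×2 system: x ≈ -79.1, y ≈ -84.8 km.
Check against Station 1 (with the unrounded x, y): √((x + 88.3)²+(y − 71.3)²) = 156.35 ≈ 156.37 km. ✓

-79.1 km east, -84.8 km north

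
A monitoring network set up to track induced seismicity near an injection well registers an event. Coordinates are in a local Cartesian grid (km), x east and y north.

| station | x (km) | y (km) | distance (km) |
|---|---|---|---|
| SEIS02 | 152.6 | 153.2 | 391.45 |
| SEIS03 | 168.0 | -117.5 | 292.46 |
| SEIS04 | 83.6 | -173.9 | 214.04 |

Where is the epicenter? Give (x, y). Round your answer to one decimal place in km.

Circle about each station: (x − 152.6)² + (y − 153.2)² = 391.45²; (x − 168.0)² + (y + 117.5)² = 292.46²; (x − 83.6)² + (y + 173.9)² = 214.04².
Subtracting the SEIS02 equation from the SEIS03 and SEIS04 equations removes the quadratic terms:
30.8 x − 541.4 y = 62973.50
-138.0 x − 654.2 y = 97893.15
Solving the 2×2 system: x ≈ -124.4, y ≈ -123.4 km.

x ≈ -124.4 km, y ≈ -123.4 km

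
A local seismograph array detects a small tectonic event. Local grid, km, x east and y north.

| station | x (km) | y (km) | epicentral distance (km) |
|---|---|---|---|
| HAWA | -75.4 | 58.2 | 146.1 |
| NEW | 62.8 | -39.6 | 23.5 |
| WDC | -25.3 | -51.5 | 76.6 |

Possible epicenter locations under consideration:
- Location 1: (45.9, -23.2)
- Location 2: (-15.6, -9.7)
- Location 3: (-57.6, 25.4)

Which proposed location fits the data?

For each candidate, compare |candidate − station| to the reported distance:
Location 1: residuals HAWA 0.0, NEW 0.0, WDC 0.0 → max 0.0 km
Location 2: residuals HAWA 55.6, NEW 60.4, WDC 33.7 → max 60.4 km
Location 3: residuals HAWA 108.8, NEW 113.3, WDC 6.8 → max 113.3 km
Only Location 1 has all residuals ≈ 0.

Location 1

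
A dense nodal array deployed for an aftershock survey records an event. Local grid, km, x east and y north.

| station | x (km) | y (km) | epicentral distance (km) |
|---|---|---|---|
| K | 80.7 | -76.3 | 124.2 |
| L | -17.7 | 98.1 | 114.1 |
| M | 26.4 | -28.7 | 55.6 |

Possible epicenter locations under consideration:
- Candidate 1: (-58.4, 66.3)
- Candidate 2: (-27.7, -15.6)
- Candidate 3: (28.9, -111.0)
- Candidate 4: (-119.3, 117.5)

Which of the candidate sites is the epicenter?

For each candidate, compare |candidate − station| to the reported distance:
Candidate 1: residuals K 75.0, L 62.4, M 71.7 → max 75.0 km
Candidate 2: residuals K 0.0, L 0.0, M 0.1 → max 0.1 km
Candidate 3: residuals K 61.9, L 100.1, M 26.7 → max 100.1 km
Candidate 4: residuals K 154.3, L 10.7, M 150.8 → max 154.3 km
Only Candidate 2 has all residuals ≈ 0.

Candidate 2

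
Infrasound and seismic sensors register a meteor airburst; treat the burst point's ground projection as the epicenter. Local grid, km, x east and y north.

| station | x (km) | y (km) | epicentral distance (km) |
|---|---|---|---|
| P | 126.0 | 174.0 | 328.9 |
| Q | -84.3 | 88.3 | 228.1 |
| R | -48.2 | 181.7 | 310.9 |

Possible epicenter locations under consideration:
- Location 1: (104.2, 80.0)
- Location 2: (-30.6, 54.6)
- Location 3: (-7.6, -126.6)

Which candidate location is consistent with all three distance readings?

For each candidate, compare |candidate − station| to the reported distance:
Location 1: residuals P 232.4, Q 39.4, R 127.7 → max 232.4 km
Location 2: residuals P 132.0, Q 164.7, R 182.6 → max 182.6 km
Location 3: residuals P 0.1, Q 0.1, R 0.1 → max 0.1 km
Only Location 3 has all residuals ≈ 0.

Location 3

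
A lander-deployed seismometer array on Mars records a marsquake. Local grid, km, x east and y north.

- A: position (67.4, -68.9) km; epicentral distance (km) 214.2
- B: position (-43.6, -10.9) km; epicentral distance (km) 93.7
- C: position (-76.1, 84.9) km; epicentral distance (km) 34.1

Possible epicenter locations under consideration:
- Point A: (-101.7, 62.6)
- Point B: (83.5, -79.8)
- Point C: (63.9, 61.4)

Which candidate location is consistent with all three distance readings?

Point A

For each candidate, compare |candidate − station| to the reported distance:
Point A: residuals A 0.0, B 0.0, C 0.1 → max 0.1 km
Point B: residuals A 194.8, B 50.9, C 195.2 → max 195.2 km
Point C: residuals A 83.9, B 35.9, C 107.9 → max 107.9 km
Only Point A has all residuals ≈ 0.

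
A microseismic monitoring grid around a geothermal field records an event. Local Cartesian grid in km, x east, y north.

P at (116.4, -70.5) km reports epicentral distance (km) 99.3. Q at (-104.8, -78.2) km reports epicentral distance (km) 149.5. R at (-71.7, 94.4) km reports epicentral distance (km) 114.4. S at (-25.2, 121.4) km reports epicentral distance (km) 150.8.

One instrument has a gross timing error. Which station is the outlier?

R

Solve using three stations at a time. Using P, Q, S (subtract circle equations pairwise → linear system) gives (x, y) ≈ (32.1, -18.1).
Distances from that point to each station vs reported:
  P: calculated 99.3 vs reported 99.3 → residual 0.0 km
  Q: calculated 149.5 vs reported 149.5 → residual 0.0 km
  R: calculated 153.0 vs reported 114.4 → residual 38.6 km
  S: calculated 150.8 vs reported 150.8 → residual 0.0 km
P, Q, S are mutually consistent (residuals ≈ 0); R is off by 38.6 km.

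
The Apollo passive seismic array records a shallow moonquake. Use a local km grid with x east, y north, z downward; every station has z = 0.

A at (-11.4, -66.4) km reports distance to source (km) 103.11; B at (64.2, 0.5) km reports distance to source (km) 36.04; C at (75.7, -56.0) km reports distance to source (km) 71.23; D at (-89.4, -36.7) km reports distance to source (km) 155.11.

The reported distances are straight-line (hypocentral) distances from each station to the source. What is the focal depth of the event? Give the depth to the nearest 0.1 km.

Each station gives a sphere (x−x_i)² + (y−y_i)² + z² = d_i² (stations at z=0).
Subtracting the A sphere from B and C: z² cancels, leaving linear equations in x and y:
151.2 x + 133.8 y = 8915.76
174.2 x + 20.8 y = 9885.53
Solving: x ≈ 56.402, y ≈ 2.898 km (keep extra digits for the depth step; rounded: 56.4, 2.9).
Then from the A sphere: z² = 103.11² − (x + 11.4)² − (y + 66.4)² with x = 56.402, y = 2.898, so z ≈ 35.105 ≈ 35.1 km.

depth ≈ 35.1 km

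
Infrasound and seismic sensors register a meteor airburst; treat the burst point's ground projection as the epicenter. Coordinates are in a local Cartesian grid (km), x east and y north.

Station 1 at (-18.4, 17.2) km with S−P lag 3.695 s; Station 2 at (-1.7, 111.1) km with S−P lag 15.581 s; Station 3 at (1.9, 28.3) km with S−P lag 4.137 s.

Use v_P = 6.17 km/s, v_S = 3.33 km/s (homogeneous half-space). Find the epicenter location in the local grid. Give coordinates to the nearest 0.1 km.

(0.6, -1.6)

Distance from S−P lag: d = Δt · v_P v_S / (v_P − v_S) = Δt · (6.17·3.33)/(6.17−3.33) ≈ 7.2345·Δt.
So d_Station 1 = 26.73, d_Station 2 = 112.72, d_Station 3 = 29.93 km.
Circle about each station: (x + 18.4)² + (y − 17.2)² = 26.73²; (x + 1.7)² + (y − 111.1)² = 112.72²; (x − 1.9)² + (y − 28.3)² = 29.93².
Subtracting pairs of circle equations eliminates x²+y² and gives linear equations (the radical axes):
33.4 x + 187.8 y = -279.61
40.6 x + 22.2 y = -11.21
Solving the 2×2 system: x ≈ 0.6, y ≈ -1.6 km.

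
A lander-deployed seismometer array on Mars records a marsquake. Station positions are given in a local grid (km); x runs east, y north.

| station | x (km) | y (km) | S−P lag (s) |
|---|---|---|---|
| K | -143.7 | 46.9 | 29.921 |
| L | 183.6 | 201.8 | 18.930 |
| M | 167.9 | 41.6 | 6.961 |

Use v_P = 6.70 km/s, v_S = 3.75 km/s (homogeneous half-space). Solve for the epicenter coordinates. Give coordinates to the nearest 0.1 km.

Distance from S−P lag: d = Δt · v_P v_S / (v_P − v_S) = Δt · (6.70·3.75)/(6.70−3.75) ≈ 8.5169·Δt.
So d_K = 254.84, d_L = 161.23, d_M = 59.29 km.
Circle about each station: (x + 143.7)² + (y − 46.9)² = 254.84²; (x − 183.6)² + (y − 201.8)² = 161.23²; (x − 167.9)² + (y − 41.6)² = 59.29².
Subtracting the K equation from the L and M equations removes the quadratic terms:
654.6 x + 309.8 y = 90531.21
623.2 x − 10.6 y = 68499.79
Solving the 2×2 system: x ≈ 110.9, y ≈ 57.9 km.

x ≈ 110.9 km, y ≈ 57.9 km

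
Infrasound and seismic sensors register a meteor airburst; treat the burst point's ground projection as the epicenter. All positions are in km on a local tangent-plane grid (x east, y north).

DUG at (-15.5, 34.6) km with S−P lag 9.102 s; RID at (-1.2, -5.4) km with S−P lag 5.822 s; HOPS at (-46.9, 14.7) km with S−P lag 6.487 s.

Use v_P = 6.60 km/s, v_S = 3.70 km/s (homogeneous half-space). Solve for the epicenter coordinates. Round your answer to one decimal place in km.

(-36.9, -39.0)

Distance from S−P lag: d = Δt · v_P v_S / (v_P − v_S) = Δt · (6.60·3.70)/(6.60−3.70) ≈ 8.4207·Δt.
So d_DUG = 76.65, d_RID = 49.03, d_HOPS = 54.63 km.
Circle about each station: (x + 15.5)² + (y − 34.6)² = 76.65²; (x + 1.2)² + (y + 5.4)² = 49.03²; (x + 46.9)² + (y − 14.7)² = 54.63².
Subtracting the DUG equation from the RID and HOPS equations removes the quadratic terms:
28.6 x − 80.0 y = 2064.47
-62.8 x − 39.8 y = 3869.08
Solving the 2×2 system: x ≈ -36.9, y ≈ -39.0 km.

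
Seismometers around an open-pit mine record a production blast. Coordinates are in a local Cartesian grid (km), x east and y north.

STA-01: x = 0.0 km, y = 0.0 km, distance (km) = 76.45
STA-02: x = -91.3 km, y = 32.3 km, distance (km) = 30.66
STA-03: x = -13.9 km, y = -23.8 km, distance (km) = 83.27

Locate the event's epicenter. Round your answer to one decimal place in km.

(-62.8, 43.6)

Circle about each station: x² + y² = 76.45²; (x + 91.3)² + (y − 32.3)² = 30.66²; (x + 13.9)² + (y + 23.8)² = 83.27².
Subtracting the STA-01 equation from the STA-02 and STA-03 equations removes the quadratic terms:
-182.6 x + 64.6 y = 14283.55
-27.8 x − 47.6 y = -329.64
Solving the 2×2 system: x ≈ -62.8, y ≈ 43.6 km.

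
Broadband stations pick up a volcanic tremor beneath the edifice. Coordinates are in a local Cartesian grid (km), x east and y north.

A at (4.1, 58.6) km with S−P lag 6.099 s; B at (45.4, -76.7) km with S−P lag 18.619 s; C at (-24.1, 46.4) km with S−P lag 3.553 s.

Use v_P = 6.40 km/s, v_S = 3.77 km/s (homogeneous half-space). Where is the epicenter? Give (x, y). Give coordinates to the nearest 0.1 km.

Distance from S−P lag: d = Δt · v_P v_S / (v_P − v_S) = Δt · (6.40·3.77)/(6.40−3.77) ≈ 9.1741·Δt.
So d_A = 55.95, d_B = 170.81, d_C = 32.60 km.
Circle about each station: (x − 4.1)² + (y − 58.6)² = 55.95²; (x − 45.4)² + (y + 76.7)² = 170.81²; (x + 24.1)² + (y − 46.4)² = 32.60².
Subtracting the A equation from the B and C equations removes the quadratic terms:
82.6 x − 270.6 y = -21552.37
-56.4 x − 24.4 y = 1350.64
Solving the 2×2 system: x ≈ -51.6, y ≈ 63.9 km.

x ≈ -51.6 km, y ≈ 63.9 km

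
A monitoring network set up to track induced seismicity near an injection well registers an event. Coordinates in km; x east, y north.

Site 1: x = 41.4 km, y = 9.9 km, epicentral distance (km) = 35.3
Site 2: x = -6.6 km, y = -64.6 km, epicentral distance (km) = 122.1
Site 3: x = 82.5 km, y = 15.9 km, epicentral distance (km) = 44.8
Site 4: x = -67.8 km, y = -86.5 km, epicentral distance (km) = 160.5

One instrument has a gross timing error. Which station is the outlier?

Solve using three stations at a time. Using Site 1, Site 2, Site 3 (subtract circle equations pairwise → linear system) gives (x, y) ≈ (48.1, 44.6).
Distances from that point to each station vs reported:
  Site 1: calculated 35.3 vs reported 35.3 → residual 0.0 km
  Site 2: calculated 122.1 vs reported 122.1 → residual 0.0 km
  Site 3: calculated 44.8 vs reported 44.8 → residual 0.0 km
  Site 4: calculated 175.0 vs reported 160.5 → residual 14.5 km
Site 1, Site 2, Site 3 are mutually consistent (residuals ≈ 0); Site 4 is off by 14.5 km.

Site 4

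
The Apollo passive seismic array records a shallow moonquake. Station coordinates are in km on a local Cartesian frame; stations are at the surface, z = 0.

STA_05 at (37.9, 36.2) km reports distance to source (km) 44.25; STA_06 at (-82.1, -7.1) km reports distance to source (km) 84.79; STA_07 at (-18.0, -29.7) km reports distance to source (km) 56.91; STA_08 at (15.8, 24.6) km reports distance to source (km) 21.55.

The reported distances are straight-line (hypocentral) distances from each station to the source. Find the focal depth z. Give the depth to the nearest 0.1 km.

z ≈ 8.5 km

Each station gives a sphere (x−x_i)² + (y−y_i)² + z² = d_i² (stations at z=0).
Subtracting the STA_05 sphere from STA_06 and STA_07: z² cancels, leaving linear equations in x and y:
-240.0 x − 86.6 y = -1187.31
-111.8 x − 131.8 y = -2821.45
Solving: x ≈ -4.002, y ≈ 24.802 km (keep extra digits for the depth step; rounded: -4.0, 24.8).
Then from the STA_05 sphere: z² = 44.25² − (x − 37.9)² − (y − 36.2)² with x = -4.002, y = 24.802, so z ≈ 8.507 ≈ 8.5 km.
Check against STA_08 (with the unrounded solution): distance 21.55 ≈ 21.55 km. ✓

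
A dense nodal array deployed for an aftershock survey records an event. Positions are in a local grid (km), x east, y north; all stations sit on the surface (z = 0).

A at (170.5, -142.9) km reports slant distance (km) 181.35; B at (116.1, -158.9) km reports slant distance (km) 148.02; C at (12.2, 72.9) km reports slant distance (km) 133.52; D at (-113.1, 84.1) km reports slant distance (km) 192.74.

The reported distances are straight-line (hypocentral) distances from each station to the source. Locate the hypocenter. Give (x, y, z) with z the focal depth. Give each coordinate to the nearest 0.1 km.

x ≈ 14.6 km, y ≈ -56.4 km, depth ≈ 33.2 km

Each station gives a sphere (x−x_i)² + (y−y_i)² + z² = d_i² (stations at z=0).
Subtracting the A sphere from B and C: z² cancels, leaving linear equations in x and y:
-108.8 x − 32.0 y = 215.66
-316.6 x + 431.6 y = -28967.18
Solving: x ≈ 14.606, y ≈ -56.401 km (keep extra digits for the depth step; rounded: 14.6, -56.4).
Then from the A sphere: z² = 181.35² − (x − 170.5)² − (y + 142.9)² with x = 14.606, y = -56.401, so z ≈ 33.209 ≈ 33.2 km.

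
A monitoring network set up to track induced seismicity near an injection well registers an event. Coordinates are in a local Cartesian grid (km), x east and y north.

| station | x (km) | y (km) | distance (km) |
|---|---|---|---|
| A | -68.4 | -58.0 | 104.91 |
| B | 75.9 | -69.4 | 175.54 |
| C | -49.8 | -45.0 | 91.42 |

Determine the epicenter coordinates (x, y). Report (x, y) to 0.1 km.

x ≈ -56.2 km, y ≈ 46.2 km

Circle about each station: (x + 68.4)² + (y + 58.0)² = 104.91²; (x − 75.9)² + (y + 69.4)² = 175.54²; (x + 49.8)² + (y + 45.0)² = 91.42².
Subtracting the A equation from the B and C equations removes the quadratic terms:
288.6 x − 22.8 y = -17273.57
37.2 x + 26.0 y = -889.03
Solving the 2×2 system: x ≈ -56.2, y ≈ 46.2 km.
Check against A (with the unrounded x, y): √((x + 68.4)²+(y + 58.0)²) = 104.93 ≈ 104.91 km. ✓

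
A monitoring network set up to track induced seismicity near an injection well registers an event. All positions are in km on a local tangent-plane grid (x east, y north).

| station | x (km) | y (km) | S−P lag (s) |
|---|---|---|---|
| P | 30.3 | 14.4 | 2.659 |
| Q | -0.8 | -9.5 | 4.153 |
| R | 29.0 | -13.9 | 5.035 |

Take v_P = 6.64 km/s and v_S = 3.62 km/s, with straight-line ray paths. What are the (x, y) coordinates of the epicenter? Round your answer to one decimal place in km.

(10.4, 21.6)

Distance from S−P lag: d = Δt · v_P v_S / (v_P − v_S) = Δt · (6.64·3.62)/(6.64−3.62) ≈ 7.9592·Δt.
So d_P = 21.16, d_Q = 33.05, d_R = 40.07 km.
Circle about each station: (x − 30.3)² + (y − 14.4)² = 21.16²; (x + 0.8)² + (y + 9.5)² = 33.05²; (x − 29.0)² + (y + 13.9)² = 40.07².
Subtracting the P equation from the Q and R equations removes the quadratic terms:
-62.2 x − 47.8 y = -1679.12
-2.6 x − 56.6 y = -1249.10
Solving the 2×2 system: x ≈ 10.4, y ≈ 21.6 km.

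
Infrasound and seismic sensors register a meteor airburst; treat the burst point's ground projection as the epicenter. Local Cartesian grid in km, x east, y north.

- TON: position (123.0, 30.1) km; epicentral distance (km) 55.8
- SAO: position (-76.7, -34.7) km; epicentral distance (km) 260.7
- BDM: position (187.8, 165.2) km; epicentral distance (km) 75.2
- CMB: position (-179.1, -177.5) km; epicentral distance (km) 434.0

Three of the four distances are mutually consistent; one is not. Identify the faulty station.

Solve using three stations at a time. Using SAO, BDM, CMB (subtract circle equations pairwise → linear system) gives (x, y) ≈ (116.9, 139.9).
Distances from that point to each station vs reported:
  TON: calculated 109.9 vs reported 55.8 → residual 54.1 km
  SAO: calculated 260.7 vs reported 260.7 → residual 0.0 km
  BDM: calculated 75.2 vs reported 75.2 → residual 0.0 km
  CMB: calculated 434.0 vs reported 434.0 → residual 0.0 km
SAO, BDM, CMB are mutually consistent (residuals ≈ 0); TON is off by 54.1 km.

TON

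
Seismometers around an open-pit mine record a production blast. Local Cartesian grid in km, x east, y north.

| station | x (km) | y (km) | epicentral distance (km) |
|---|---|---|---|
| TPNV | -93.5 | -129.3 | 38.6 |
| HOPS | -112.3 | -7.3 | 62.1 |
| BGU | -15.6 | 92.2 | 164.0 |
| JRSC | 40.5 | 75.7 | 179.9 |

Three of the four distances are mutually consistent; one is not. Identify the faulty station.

Solve using three stations at a time. Using HOPS, BGU, JRSC (subtract circle equations pairwise → linear system) gives (x, y) ≈ (-78.4, -59.3).
Distances from that point to each station vs reported:
  TPNV: calculated 71.6 vs reported 38.6 → residual 33.0 km
  HOPS: calculated 62.0 vs reported 62.1 → residual 0.1 km
  BGU: calculated 164.0 vs reported 164.0 → residual 0.0 km
  JRSC: calculated 179.9 vs reported 179.9 → residual 0.0 km
HOPS, BGU, JRSC are mutually consistent (residuals ≈ 0); TPNV is off by 33.0 km.

TPNV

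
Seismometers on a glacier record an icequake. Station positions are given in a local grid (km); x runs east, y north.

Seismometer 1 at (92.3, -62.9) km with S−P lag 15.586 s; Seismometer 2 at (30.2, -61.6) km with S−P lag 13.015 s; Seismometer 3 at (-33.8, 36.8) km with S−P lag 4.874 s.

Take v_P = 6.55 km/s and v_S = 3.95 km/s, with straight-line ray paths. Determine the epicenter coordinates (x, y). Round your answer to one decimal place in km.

Distance from S−P lag: d = Δt · v_P v_S / (v_P − v_S) = Δt · (6.55·3.95)/(6.55−3.95) ≈ 9.9510·Δt.
So d_Seismometer 1 = 155.10, d_Seismometer 2 = 129.51, d_Seismometer 3 = 48.50 km.
Circle about each station: (x − 92.3)² + (y + 62.9)² = 155.10²; (x − 30.2)² + (y + 61.6)² = 129.51²; (x + 33.8)² + (y − 36.8)² = 48.50².
Subtracting the Seismometer 1 equation from the Seismometer 2 and Seismometer 3 equations removes the quadratic terms:
-124.2 x + 2.6 y = -485.93
-252.2 x + 199.4 y = 11724.74
Solving the 2×2 system: x ≈ 5.3, y ≈ 65.5 km.

5.3 km east, 65.5 km north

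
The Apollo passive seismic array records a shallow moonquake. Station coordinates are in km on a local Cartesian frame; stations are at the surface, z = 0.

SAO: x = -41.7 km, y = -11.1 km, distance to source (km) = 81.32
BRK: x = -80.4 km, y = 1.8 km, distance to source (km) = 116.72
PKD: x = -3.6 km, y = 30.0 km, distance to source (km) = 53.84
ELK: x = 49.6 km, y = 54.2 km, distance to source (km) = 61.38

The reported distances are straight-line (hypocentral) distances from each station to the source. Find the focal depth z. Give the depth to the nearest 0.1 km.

Each station gives a sphere (x−x_i)² + (y−y_i)² + z² = d_i² (stations at z=0).
Subtracting the SAO sphere from BRK and PKD: z² cancels, leaving linear equations in x and y:
-77.4 x + 25.8 y = -2405.32
76.2 x + 82.2 y = 2765.06
Solving: x ≈ 32.306, y ≈ 3.690 km (keep extra digits for the depth step; rounded: 32.3, 3.7).
Then from the SAO sphere: z² = 81.32² − (x + 41.7)² − (y + 11.1)² with x = 32.306, y = 3.690, so z ≈ 30.287 ≈ 30.3 km.

z ≈ 30.3 km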